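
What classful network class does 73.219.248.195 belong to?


First octet: 73
Binary: 01001001
0xxxxxxx -> Class A (1-126)
Class A, default mask 255.0.0.0 (/8)


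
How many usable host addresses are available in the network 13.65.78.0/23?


Host bits = 32 - 23 = 9
Total addresses = 2^9 = 512
Usable = total - 2 (network and broadcast)
Usable hosts: 510


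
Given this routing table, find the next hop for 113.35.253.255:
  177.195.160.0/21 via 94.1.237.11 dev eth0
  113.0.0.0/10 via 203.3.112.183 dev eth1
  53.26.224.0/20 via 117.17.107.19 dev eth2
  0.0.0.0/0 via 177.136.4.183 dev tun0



Longest prefix match for 113.35.253.255:
  /21 177.195.160.0: no
  /10 113.0.0.0: MATCH
  /20 53.26.224.0: no
  /0 0.0.0.0: MATCH
Selected: next-hop 203.3.112.183 via eth1 (matched /10)


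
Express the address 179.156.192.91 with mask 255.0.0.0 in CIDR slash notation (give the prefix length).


Binary: 11111111.00000000.00000000.00000000
Count leading 1s
Prefix: /8


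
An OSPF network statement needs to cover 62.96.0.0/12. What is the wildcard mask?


Subnet mask: 255.240.0.0
Wildcard = 255.255.255.255 - subnet mask
255 - 255 = 0
255 - 240 = 15
255 - 0 = 255
255 - 0 = 255
Wildcard: 0.15.255.255


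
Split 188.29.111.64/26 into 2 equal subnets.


New prefix = 26 + 1 = 27
Each subnet has 32 addresses
  188.29.111.64/27
  188.29.111.96/27
Subnets: 188.29.111.64/27, 188.29.111.96/27


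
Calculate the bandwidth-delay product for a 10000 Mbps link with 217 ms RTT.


BDP = bandwidth * RTT
= 10000 Mbps * 217 ms
= 10000 * 1e6 * 217 / 1000 bits
= 2170000000 bits
= 271250000 bytes
= 264892.5781 KB
BDP = 2170000000 bits (271250000 bytes)


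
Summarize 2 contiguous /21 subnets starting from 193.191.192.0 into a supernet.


Original prefix: /21
Number of subnets: 2 = 2^1
New prefix = 21 - 1 = 20
Supernet: 193.191.192.0/20


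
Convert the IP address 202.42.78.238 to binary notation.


202 = 11001010
42 = 00101010
78 = 01001110
238 = 11101110
Binary: 11001010.00101010.01001110.11101110


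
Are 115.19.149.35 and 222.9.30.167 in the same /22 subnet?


Mask: 255.255.252.0
115.19.149.35 AND mask = 115.19.148.0
222.9.30.167 AND mask = 222.9.28.0
No, different subnets (115.19.148.0 vs 222.9.28.0)


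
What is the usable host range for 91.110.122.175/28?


Network: 91.110.122.160
Broadcast: 91.110.122.175
First usable = network + 1
Last usable = broadcast - 1
Range: 91.110.122.161 to 91.110.122.174


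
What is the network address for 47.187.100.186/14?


IP:   00101111.10111011.01100100.10111010
Mask: 11111111.11111100.00000000.00000000
AND operation:
Net:  00101111.10111000.00000000.00000000
Network: 47.184.0.0/14


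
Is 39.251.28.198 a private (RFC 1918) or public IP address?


RFC 1918 private ranges:
  10.0.0.0/8 (10.0.0.0 - 10.255.255.255)
  172.16.0.0/12 (172.16.0.0 - 172.31.255.255)
  192.168.0.0/16 (192.168.0.0 - 192.168.255.255)
Public (not in any RFC 1918 range)


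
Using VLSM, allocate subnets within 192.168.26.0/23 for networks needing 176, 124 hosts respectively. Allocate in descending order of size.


176 hosts -> /24 (254 usable): 192.168.26.0/24
124 hosts -> /25 (126 usable): 192.168.27.0/25
Allocation: 192.168.26.0/24 (176 hosts, 254 usable); 192.168.27.0/25 (124 hosts, 126 usable)


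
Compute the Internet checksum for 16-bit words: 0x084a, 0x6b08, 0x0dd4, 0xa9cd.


Sum all words (with carry folding):
+ 0x084a = 0x084a
+ 0x6b08 = 0x7352
+ 0x0dd4 = 0x8126
+ 0xa9cd = 0x2af4
One's complement: ~0x2af4
Checksum = 0xd50b


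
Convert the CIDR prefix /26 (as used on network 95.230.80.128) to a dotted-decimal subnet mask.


/26 means 26 network bits, 6 host bits
Binary: 11111111111111111111111111000000
Mask: 255.255.255.192


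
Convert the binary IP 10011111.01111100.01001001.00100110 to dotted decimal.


10011111 = 159
01111100 = 124
01001001 = 73
00100110 = 38
IP: 159.124.73.38


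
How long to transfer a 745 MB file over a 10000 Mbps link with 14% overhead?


Effective throughput = 10000 * (1 - 14/100) = 8600 Mbps
File size in Mb = 745 * 8 = 5960 Mb
Time = 5960 / 8600
Time = 0.693 seconds


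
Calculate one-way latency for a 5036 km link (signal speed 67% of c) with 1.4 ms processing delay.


Speed = 0.67 * 3e5 km/s = 201000 km/s
Propagation delay = 5036 / 201000 = 0.0251 s = 25.0547 ms
Processing delay = 1.4 ms
Total one-way latency = 26.4547 ms


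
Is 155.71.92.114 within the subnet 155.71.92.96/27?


Subnet network: 155.71.92.96
Test IP AND mask: 155.71.92.96
Yes, 155.71.92.114 is in 155.71.92.96/27


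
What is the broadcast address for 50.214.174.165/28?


Network: 50.214.174.160/28
Host bits = 4
Set all host bits to 1:
Broadcast: 50.214.174.175


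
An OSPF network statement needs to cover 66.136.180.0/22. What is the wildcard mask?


Subnet mask: 255.255.252.0
Wildcard = 255.255.255.255 - subnet mask
255 - 255 = 0
255 - 255 = 0
255 - 252 = 3
255 - 0 = 255
Wildcard: 0.0.3.255


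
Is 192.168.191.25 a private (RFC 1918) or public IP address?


RFC 1918 private ranges:
  10.0.0.0/8 (10.0.0.0 - 10.255.255.255)
  172.16.0.0/12 (172.16.0.0 - 172.31.255.255)
  192.168.0.0/16 (192.168.0.0 - 192.168.255.255)
Private (in 192.168.0.0/16)


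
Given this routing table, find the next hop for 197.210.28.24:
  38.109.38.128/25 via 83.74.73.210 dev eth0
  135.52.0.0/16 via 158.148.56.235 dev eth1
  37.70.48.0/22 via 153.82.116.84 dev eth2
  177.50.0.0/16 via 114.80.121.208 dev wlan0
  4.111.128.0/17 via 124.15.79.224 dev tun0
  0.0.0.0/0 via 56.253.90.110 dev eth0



Longest prefix match for 197.210.28.24:
  /25 38.109.38.128: no
  /16 135.52.0.0: no
  /22 37.70.48.0: no
  /16 177.50.0.0: no
  /17 4.111.128.0: no
  /0 0.0.0.0: MATCH
Selected: next-hop 56.253.90.110 via eth0 (matched /0)


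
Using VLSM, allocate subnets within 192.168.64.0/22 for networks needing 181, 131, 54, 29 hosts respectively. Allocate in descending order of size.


181 hosts -> /24 (254 usable): 192.168.64.0/24
131 hosts -> /24 (254 usable): 192.168.65.0/24
54 hosts -> /26 (62 usable): 192.168.66.0/26
29 hosts -> /27 (30 usable): 192.168.66.64/27
Allocation: 192.168.64.0/24 (181 hosts, 254 usable); 192.168.65.0/24 (131 hosts, 254 usable); 192.168.66.0/26 (54 hosts, 62 usable); 192.168.66.64/27 (29 hosts, 30 usable)


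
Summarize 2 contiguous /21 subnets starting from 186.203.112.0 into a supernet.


Original prefix: /21
Number of subnets: 2 = 2^1
New prefix = 21 - 1 = 20
Supernet: 186.203.112.0/20


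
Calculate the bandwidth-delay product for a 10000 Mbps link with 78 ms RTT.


BDP = bandwidth * RTT
= 10000 Mbps * 78 ms
= 10000 * 1e6 * 78 / 1000 bits
= 780000000 bits
= 97500000 bytes
= 95214.8438 KB
BDP = 780000000 bits (97500000 bytes)


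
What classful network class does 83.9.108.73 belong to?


First octet: 83
Binary: 01010011
0xxxxxxx -> Class A (1-126)
Class A, default mask 255.0.0.0 (/8)


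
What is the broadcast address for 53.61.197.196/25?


Network: 53.61.197.128/25
Host bits = 7
Set all host bits to 1:
Broadcast: 53.61.197.255


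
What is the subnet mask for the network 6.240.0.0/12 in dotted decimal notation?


/12 means 12 network bits, 20 host bits
Binary: 11111111111100000000000000000000
Mask: 255.240.0.0


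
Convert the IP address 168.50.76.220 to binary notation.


168 = 10101000
50 = 00110010
76 = 01001100
220 = 11011100
Binary: 10101000.00110010.01001100.11011100


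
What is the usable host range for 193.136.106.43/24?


Network: 193.136.106.0
Broadcast: 193.136.106.255
First usable = network + 1
Last usable = broadcast - 1
Range: 193.136.106.1 to 193.136.106.254


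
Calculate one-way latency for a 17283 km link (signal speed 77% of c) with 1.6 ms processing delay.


Speed = 0.77 * 3e5 km/s = 231000 km/s
Propagation delay = 17283 / 231000 = 0.0748 s = 74.8182 ms
Processing delay = 1.6 ms
Total one-way latency = 76.4182 ms


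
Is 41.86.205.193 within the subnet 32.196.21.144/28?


Subnet network: 32.196.21.144
Test IP AND mask: 41.86.205.192
No, 41.86.205.193 is not in 32.196.21.144/28


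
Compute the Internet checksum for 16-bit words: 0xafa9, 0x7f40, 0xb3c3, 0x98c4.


Sum all words (with carry folding):
+ 0xafa9 = 0xafa9
+ 0x7f40 = 0x2eea
+ 0xb3c3 = 0xe2ad
+ 0x98c4 = 0x7b72
One's complement: ~0x7b72
Checksum = 0x848d


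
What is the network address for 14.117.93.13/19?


IP:   00001110.01110101.01011101.00001101
Mask: 11111111.11111111.11100000.00000000
AND operation:
Net:  00001110.01110101.01000000.00000000
Network: 14.117.64.0/19


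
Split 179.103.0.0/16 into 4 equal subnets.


New prefix = 16 + 2 = 18
Each subnet has 16384 addresses
  179.103.0.0/18
  179.103.64.0/18
  179.103.128.0/18
  179.103.192.0/18
Subnets: 179.103.0.0/18, 179.103.64.0/18, 179.103.128.0/18, 179.103.192.0/18


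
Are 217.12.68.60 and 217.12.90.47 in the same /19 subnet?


Mask: 255.255.224.0
217.12.68.60 AND mask = 217.12.64.0
217.12.90.47 AND mask = 217.12.64.0
Yes, same subnet (217.12.64.0)


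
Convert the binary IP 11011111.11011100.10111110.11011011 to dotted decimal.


11011111 = 223
11011100 = 220
10111110 = 190
11011011 = 219
IP: 223.220.190.219


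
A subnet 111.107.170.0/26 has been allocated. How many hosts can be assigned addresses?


Host bits = 32 - 26 = 6
Total addresses = 2^6 = 64
Usable = total - 2 (network and broadcast)
Usable hosts: 62


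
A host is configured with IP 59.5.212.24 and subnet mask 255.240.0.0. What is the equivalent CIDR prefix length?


Binary: 11111111.11110000.00000000.00000000
Count leading 1s
Prefix: /12


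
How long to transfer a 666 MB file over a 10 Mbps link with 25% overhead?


Effective throughput = 10 * (1 - 25/100) = 7.5 Mbps
File size in Mb = 666 * 8 = 5328 Mb
Time = 5328 / 7.5
Time = 710.4 seconds


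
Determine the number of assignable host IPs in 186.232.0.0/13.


Host bits = 32 - 13 = 19
Total addresses = 2^19 = 524288
Usable = total - 2 (network and broadcast)
Usable hosts: 524286


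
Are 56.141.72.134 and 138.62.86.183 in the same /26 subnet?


Mask: 255.255.255.192
56.141.72.134 AND mask = 56.141.72.128
138.62.86.183 AND mask = 138.62.86.128
No, different subnets (56.141.72.128 vs 138.62.86.128)


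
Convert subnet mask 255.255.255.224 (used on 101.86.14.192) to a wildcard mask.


Subnet mask: 255.255.255.224
Wildcard = 255.255.255.255 - subnet mask
255 - 255 = 0
255 - 255 = 0
255 - 255 = 0
255 - 224 = 31
Wildcard: 0.0.0.31


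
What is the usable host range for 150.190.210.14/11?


Network: 150.160.0.0
Broadcast: 150.191.255.255
First usable = network + 1
Last usable = broadcast - 1
Range: 150.160.0.1 to 150.191.255.254


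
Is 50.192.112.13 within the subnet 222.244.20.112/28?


Subnet network: 222.244.20.112
Test IP AND mask: 50.192.112.0
No, 50.192.112.13 is not in 222.244.20.112/28


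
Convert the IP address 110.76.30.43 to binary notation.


110 = 01101110
76 = 01001100
30 = 00011110
43 = 00101011
Binary: 01101110.01001100.00011110.00101011


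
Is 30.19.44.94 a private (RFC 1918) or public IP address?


RFC 1918 private ranges:
  10.0.0.0/8 (10.0.0.0 - 10.255.255.255)
  172.16.0.0/12 (172.16.0.0 - 172.31.255.255)
  192.168.0.0/16 (192.168.0.0 - 192.168.255.255)
Public (not in any RFC 1918 range)


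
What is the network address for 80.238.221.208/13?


IP:   01010000.11101110.11011101.11010000
Mask: 11111111.11111000.00000000.00000000
AND operation:
Net:  01010000.11101000.00000000.00000000
Network: 80.232.0.0/13


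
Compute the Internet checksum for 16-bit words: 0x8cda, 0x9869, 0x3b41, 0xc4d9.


Sum all words (with carry folding):
+ 0x8cda = 0x8cda
+ 0x9869 = 0x2544
+ 0x3b41 = 0x6085
+ 0xc4d9 = 0x255f
One's complement: ~0x255f
Checksum = 0xdaa0


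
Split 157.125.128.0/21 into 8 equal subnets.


New prefix = 21 + 3 = 24
Each subnet has 256 addresses
  157.125.128.0/24
  157.125.129.0/24
  157.125.130.0/24
  157.125.131.0/24
  157.125.132.0/24
  157.125.133.0/24
  157.125.134.0/24
  157.125.135.0/24
Subnets: 157.125.128.0/24, 157.125.129.0/24, 157.125.130.0/24, 157.125.131.0/24, 157.125.132.0/24, 157.125.133.0/24, 157.125.134.0/24, 157.125.135.0/24


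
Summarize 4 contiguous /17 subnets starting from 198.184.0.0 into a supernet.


Original prefix: /17
Number of subnets: 4 = 2^2
New prefix = 17 - 2 = 15
Supernet: 198.184.0.0/15


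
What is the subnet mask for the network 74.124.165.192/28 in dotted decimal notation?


/28 means 28 network bits, 4 host bits
Binary: 11111111111111111111111111110000
Mask: 255.255.255.240


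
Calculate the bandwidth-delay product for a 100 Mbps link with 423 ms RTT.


BDP = bandwidth * RTT
= 100 Mbps * 423 ms
= 100 * 1e6 * 423 / 1000 bits
= 42300000 bits
= 5287500 bytes
= 5163.5742 KB
BDP = 42300000 bits (5287500 bytes)


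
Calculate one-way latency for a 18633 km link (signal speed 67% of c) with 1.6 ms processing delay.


Speed = 0.67 * 3e5 km/s = 201000 km/s
Propagation delay = 18633 / 201000 = 0.0927 s = 92.7015 ms
Processing delay = 1.6 ms
Total one-way latency = 94.3015 ms


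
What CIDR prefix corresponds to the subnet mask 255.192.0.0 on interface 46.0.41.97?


Binary: 11111111.11000000.00000000.00000000
Count leading 1s
Prefix: /10


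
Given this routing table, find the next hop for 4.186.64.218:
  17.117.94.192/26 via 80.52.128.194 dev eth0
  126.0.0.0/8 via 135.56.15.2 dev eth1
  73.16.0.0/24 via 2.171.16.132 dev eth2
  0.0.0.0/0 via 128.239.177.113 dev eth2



Longest prefix match for 4.186.64.218:
  /26 17.117.94.192: no
  /8 126.0.0.0: no
  /24 73.16.0.0: no
  /0 0.0.0.0: MATCH
Selected: next-hop 128.239.177.113 via eth2 (matched /0)


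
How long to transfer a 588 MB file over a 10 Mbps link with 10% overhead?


Effective throughput = 10 * (1 - 10/100) = 9 Mbps
File size in Mb = 588 * 8 = 4704 Mb
Time = 4704 / 9
Time = 522.6667 seconds


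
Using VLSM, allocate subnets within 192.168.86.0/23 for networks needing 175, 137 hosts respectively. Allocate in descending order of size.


175 hosts -> /24 (254 usable): 192.168.86.0/24
137 hosts -> /24 (254 usable): 192.168.87.0/24
Allocation: 192.168.86.0/24 (175 hosts, 254 usable); 192.168.87.0/24 (137 hosts, 254 usable)


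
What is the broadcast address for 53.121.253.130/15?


Network: 53.120.0.0/15
Host bits = 17
Set all host bits to 1:
Broadcast: 53.121.255.255


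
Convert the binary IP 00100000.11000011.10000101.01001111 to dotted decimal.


00100000 = 32
11000011 = 195
10000101 = 133
01001111 = 79
IP: 32.195.133.79


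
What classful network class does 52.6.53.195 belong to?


First octet: 52
Binary: 00110100
0xxxxxxx -> Class A (1-126)
Class A, default mask 255.0.0.0 (/8)


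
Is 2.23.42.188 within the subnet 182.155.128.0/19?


Subnet network: 182.155.128.0
Test IP AND mask: 2.23.32.0
No, 2.23.42.188 is not in 182.155.128.0/19


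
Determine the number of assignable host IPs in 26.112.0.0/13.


Host bits = 32 - 13 = 19
Total addresses = 2^19 = 524288
Usable = total - 2 (network and broadcast)
Usable hosts: 524286


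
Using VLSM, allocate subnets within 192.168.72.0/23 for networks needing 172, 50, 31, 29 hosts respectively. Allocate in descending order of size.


172 hosts -> /24 (254 usable): 192.168.72.0/24
50 hosts -> /26 (62 usable): 192.168.73.0/26
31 hosts -> /26 (62 usable): 192.168.73.64/26
29 hosts -> /27 (30 usable): 192.168.73.128/27
Allocation: 192.168.72.0/24 (172 hosts, 254 usable); 192.168.73.0/26 (50 hosts, 62 usable); 192.168.73.64/26 (31 hosts, 62 usable); 192.168.73.128/27 (29 hosts, 30 usable)


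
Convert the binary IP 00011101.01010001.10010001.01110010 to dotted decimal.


00011101 = 29
01010001 = 81
10010001 = 145
01110010 = 114
IP: 29.81.145.114


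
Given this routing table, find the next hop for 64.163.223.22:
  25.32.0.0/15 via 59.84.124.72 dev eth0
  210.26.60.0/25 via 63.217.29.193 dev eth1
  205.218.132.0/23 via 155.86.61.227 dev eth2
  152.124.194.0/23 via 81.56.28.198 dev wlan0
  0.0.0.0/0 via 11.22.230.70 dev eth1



Longest prefix match for 64.163.223.22:
  /15 25.32.0.0: no
  /25 210.26.60.0: no
  /23 205.218.132.0: no
  /23 152.124.194.0: no
  /0 0.0.0.0: MATCH
Selected: next-hop 11.22.230.70 via eth1 (matched /0)


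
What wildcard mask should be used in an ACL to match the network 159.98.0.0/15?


Subnet mask: 255.254.0.0
Wildcard = 255.255.255.255 - subnet mask
255 - 255 = 0
255 - 254 = 1
255 - 0 = 255
255 - 0 = 255
Wildcard: 0.1.255.255


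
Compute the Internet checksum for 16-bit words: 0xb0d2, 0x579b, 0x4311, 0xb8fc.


Sum all words (with carry folding):
+ 0xb0d2 = 0xb0d2
+ 0x579b = 0x086e
+ 0x4311 = 0x4b7f
+ 0xb8fc = 0x047c
One's complement: ~0x047c
Checksum = 0xfb83


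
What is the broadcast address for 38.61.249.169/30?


Network: 38.61.249.168/30
Host bits = 2
Set all host bits to 1:
Broadcast: 38.61.249.171


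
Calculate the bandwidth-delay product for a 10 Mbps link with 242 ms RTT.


BDP = bandwidth * RTT
= 10 Mbps * 242 ms
= 10 * 1e6 * 242 / 1000 bits
= 2420000 bits
= 302500 bytes
= 295.4102 KB
BDP = 2420000 bits (302500 bytes)


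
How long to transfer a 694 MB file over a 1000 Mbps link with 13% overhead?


Effective throughput = 1000 * (1 - 13/100) = 870 Mbps
File size in Mb = 694 * 8 = 5552 Mb
Time = 5552 / 870
Time = 6.3816 seconds


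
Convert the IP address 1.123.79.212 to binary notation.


1 = 00000001
123 = 01111011
79 = 01001111
212 = 11010100
Binary: 00000001.01111011.01001111.11010100


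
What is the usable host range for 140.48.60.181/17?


Network: 140.48.0.0
Broadcast: 140.48.127.255
First usable = network + 1
Last usable = broadcast - 1
Range: 140.48.0.1 to 140.48.127.254


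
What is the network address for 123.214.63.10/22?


IP:   01111011.11010110.00111111.00001010
Mask: 11111111.11111111.11111100.00000000
AND operation:
Net:  01111011.11010110.00111100.00000000
Network: 123.214.60.0/22


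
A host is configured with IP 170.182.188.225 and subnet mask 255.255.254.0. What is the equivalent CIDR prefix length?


Binary: 11111111.11111111.11111110.00000000
Count leading 1s
Prefix: /23


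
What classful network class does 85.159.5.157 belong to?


First octet: 85
Binary: 01010101
0xxxxxxx -> Class A (1-126)
Class A, default mask 255.0.0.0 (/8)


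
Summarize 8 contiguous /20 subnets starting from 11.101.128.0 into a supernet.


Original prefix: /20
Number of subnets: 8 = 2^3
New prefix = 20 - 3 = 17
Supernet: 11.101.128.0/17


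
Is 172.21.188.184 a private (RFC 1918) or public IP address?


RFC 1918 private ranges:
  10.0.0.0/8 (10.0.0.0 - 10.255.255.255)
  172.16.0.0/12 (172.16.0.0 - 172.31.255.255)
  192.168.0.0/16 (192.168.0.0 - 192.168.255.255)
Private (in 172.16.0.0/12)


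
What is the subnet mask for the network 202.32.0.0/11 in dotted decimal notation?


/11 means 11 network bits, 21 host bits
Binary: 11111111111000000000000000000000
Mask: 255.224.0.0


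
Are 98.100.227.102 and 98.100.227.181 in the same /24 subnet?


Mask: 255.255.255.0
98.100.227.102 AND mask = 98.100.227.0
98.100.227.181 AND mask = 98.100.227.0
Yes, same subnet (98.100.227.0)


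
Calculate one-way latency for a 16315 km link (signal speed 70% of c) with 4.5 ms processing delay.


Speed = 0.7 * 3e5 km/s = 210000 km/s
Propagation delay = 16315 / 210000 = 0.0777 s = 77.6905 ms
Processing delay = 4.5 ms
Total one-way latency = 82.1905 ms


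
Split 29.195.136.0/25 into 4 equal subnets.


New prefix = 25 + 2 = 27
Each subnet has 32 addresses
  29.195.136.0/27
  29.195.136.32/27
  29.195.136.64/27
  29.195.136.96/27
Subnets: 29.195.136.0/27, 29.195.136.32/27, 29.195.136.64/27, 29.195.136.96/27


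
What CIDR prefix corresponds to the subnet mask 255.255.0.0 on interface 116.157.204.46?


Binary: 11111111.11111111.00000000.00000000
Count leading 1s
Prefix: /16


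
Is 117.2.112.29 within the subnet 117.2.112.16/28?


Subnet network: 117.2.112.16
Test IP AND mask: 117.2.112.16
Yes, 117.2.112.29 is in 117.2.112.16/28


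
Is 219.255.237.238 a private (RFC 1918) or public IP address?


RFC 1918 private ranges:
  10.0.0.0/8 (10.0.0.0 - 10.255.255.255)
  172.16.0.0/12 (172.16.0.0 - 172.31.255.255)
  192.168.0.0/16 (192.168.0.0 - 192.168.255.255)
Public (not in any RFC 1918 range)


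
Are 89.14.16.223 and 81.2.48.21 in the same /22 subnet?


Mask: 255.255.252.0
89.14.16.223 AND mask = 89.14.16.0
81.2.48.21 AND mask = 81.2.48.0
No, different subnets (89.14.16.0 vs 81.2.48.0)


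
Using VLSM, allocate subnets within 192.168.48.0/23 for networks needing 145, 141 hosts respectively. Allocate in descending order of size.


145 hosts -> /24 (254 usable): 192.168.48.0/24
141 hosts -> /24 (254 usable): 192.168.49.0/24
Allocation: 192.168.48.0/24 (145 hosts, 254 usable); 192.168.49.0/24 (141 hosts, 254 usable)


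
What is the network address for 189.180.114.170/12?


IP:   10111101.10110100.01110010.10101010
Mask: 11111111.11110000.00000000.00000000
AND operation:
Net:  10111101.10110000.00000000.00000000
Network: 189.176.0.0/12


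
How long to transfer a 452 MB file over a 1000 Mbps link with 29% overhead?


Effective throughput = 1000 * (1 - 29/100) = 710 Mbps
File size in Mb = 452 * 8 = 3616 Mb
Time = 3616 / 710
Time = 5.093 seconds


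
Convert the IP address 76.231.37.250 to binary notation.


76 = 01001100
231 = 11100111
37 = 00100101
250 = 11111010
Binary: 01001100.11100111.00100101.11111010


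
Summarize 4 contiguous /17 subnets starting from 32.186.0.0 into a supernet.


Original prefix: /17
Number of subnets: 4 = 2^2
New prefix = 17 - 2 = 15
Supernet: 32.186.0.0/15


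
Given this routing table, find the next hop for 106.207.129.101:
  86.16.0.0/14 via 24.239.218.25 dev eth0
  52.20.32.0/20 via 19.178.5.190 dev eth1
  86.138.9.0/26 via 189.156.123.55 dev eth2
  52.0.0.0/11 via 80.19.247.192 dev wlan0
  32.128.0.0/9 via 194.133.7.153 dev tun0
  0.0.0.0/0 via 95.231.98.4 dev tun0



Longest prefix match for 106.207.129.101:
  /14 86.16.0.0: no
  /20 52.20.32.0: no
  /26 86.138.9.0: no
  /11 52.0.0.0: no
  /9 32.128.0.0: no
  /0 0.0.0.0: MATCH
Selected: next-hop 95.231.98.4 via tun0 (matched /0)


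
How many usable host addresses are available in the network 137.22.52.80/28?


Host bits = 32 - 28 = 4
Total addresses = 2^4 = 16
Usable = total - 2 (network and broadcast)
Usable hosts: 14


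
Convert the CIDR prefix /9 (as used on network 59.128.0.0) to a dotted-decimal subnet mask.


/9 means 9 network bits, 23 host bits
Binary: 11111111100000000000000000000000
Mask: 255.128.0.0


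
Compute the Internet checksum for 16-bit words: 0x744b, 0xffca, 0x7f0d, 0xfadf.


Sum all words (with carry folding):
+ 0x744b = 0x744b
+ 0xffca = 0x7416
+ 0x7f0d = 0xf323
+ 0xfadf = 0xee03
One's complement: ~0xee03
Checksum = 0x11fc


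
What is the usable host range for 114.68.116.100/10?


Network: 114.64.0.0
Broadcast: 114.127.255.255
First usable = network + 1
Last usable = broadcast - 1
Range: 114.64.0.1 to 114.127.255.254


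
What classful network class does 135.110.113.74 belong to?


First octet: 135
Binary: 10000111
10xxxxxx -> Class B (128-191)
Class B, default mask 255.255.0.0 (/16)


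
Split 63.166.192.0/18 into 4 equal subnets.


New prefix = 18 + 2 = 20
Each subnet has 4096 addresses
  63.166.192.0/20
  63.166.208.0/20
  63.166.224.0/20
  63.166.240.0/20
Subnets: 63.166.192.0/20, 63.166.208.0/20, 63.166.224.0/20, 63.166.240.0/20


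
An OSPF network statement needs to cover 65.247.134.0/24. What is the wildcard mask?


Subnet mask: 255.255.255.0
Wildcard = 255.255.255.255 - subnet mask
255 - 255 = 0
255 - 255 = 0
255 - 255 = 0
255 - 0 = 255
Wildcard: 0.0.0.255


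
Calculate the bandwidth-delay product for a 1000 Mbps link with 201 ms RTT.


BDP = bandwidth * RTT
= 1000 Mbps * 201 ms
= 1000 * 1e6 * 201 / 1000 bits
= 201000000 bits
= 25125000 bytes
= 24536.1328 KB
BDP = 201000000 bits (25125000 bytes)


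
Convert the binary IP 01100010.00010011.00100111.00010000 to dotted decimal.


01100010 = 98
00010011 = 19
00100111 = 39
00010000 = 16
IP: 98.19.39.16


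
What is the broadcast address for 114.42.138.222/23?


Network: 114.42.138.0/23
Host bits = 9
Set all host bits to 1:
Broadcast: 114.42.139.255


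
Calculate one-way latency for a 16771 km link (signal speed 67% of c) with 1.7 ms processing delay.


Speed = 0.67 * 3e5 km/s = 201000 km/s
Propagation delay = 16771 / 201000 = 0.0834 s = 83.4378 ms
Processing delay = 1.7 ms
Total one-way latency = 85.1378 ms


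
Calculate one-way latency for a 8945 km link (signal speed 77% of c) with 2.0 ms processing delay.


Speed = 0.77 * 3e5 km/s = 231000 km/s
Propagation delay = 8945 / 231000 = 0.0387 s = 38.7229 ms
Processing delay = 2.0 ms
Total one-way latency = 40.7229 ms


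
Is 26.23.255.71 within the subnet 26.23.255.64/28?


Subnet network: 26.23.255.64
Test IP AND mask: 26.23.255.64
Yes, 26.23.255.71 is in 26.23.255.64/28


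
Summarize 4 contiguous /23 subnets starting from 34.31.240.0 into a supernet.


Original prefix: /23
Number of subnets: 4 = 2^2
New prefix = 23 - 2 = 21
Supernet: 34.31.240.0/21


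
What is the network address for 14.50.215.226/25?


IP:   00001110.00110010.11010111.11100010
Mask: 11111111.11111111.11111111.10000000
AND operation:
Net:  00001110.00110010.11010111.10000000
Network: 14.50.215.128/25


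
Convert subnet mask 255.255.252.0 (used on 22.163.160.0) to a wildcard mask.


Subnet mask: 255.255.252.0
Wildcard = 255.255.255.255 - subnet mask
255 - 255 = 0
255 - 255 = 0
255 - 252 = 3
255 - 0 = 255
Wildcard: 0.0.3.255


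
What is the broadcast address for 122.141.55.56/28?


Network: 122.141.55.48/28
Host bits = 4
Set all host bits to 1:
Broadcast: 122.141.55.63


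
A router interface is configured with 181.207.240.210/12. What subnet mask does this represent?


/12 means 12 network bits, 20 host bits
Binary: 11111111111100000000000000000000
Mask: 255.240.0.0


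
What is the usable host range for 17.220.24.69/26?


Network: 17.220.24.64
Broadcast: 17.220.24.127
First usable = network + 1
Last usable = broadcast - 1
Range: 17.220.24.65 to 17.220.24.126


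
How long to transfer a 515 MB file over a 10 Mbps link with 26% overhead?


Effective throughput = 10 * (1 - 26/100) = 7.4 Mbps
File size in Mb = 515 * 8 = 4120 Mb
Time = 4120 / 7.4
Time = 556.7568 seconds


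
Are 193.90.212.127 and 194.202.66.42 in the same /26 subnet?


Mask: 255.255.255.192
193.90.212.127 AND mask = 193.90.212.64
194.202.66.42 AND mask = 194.202.66.0
No, different subnets (193.90.212.64 vs 194.202.66.0)


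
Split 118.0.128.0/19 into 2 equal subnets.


New prefix = 19 + 1 = 20
Each subnet has 4096 addresses
  118.0.128.0/20
  118.0.144.0/20
Subnets: 118.0.128.0/20, 118.0.144.0/20


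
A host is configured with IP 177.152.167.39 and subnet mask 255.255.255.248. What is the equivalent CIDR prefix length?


Binary: 11111111.11111111.11111111.11111000
Count leading 1s
Prefix: /29


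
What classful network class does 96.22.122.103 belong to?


First octet: 96
Binary: 01100000
0xxxxxxx -> Class A (1-126)
Class A, default mask 255.0.0.0 (/8)


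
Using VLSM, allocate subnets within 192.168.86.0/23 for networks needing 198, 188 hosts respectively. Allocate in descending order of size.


198 hosts -> /24 (254 usable): 192.168.86.0/24
188 hosts -> /24 (254 usable): 192.168.87.0/24
Allocation: 192.168.86.0/24 (198 hosts, 254 usable); 192.168.87.0/24 (188 hosts, 254 usable)


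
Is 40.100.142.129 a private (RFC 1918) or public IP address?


RFC 1918 private ranges:
  10.0.0.0/8 (10.0.0.0 - 10.255.255.255)
  172.16.0.0/12 (172.16.0.0 - 172.31.255.255)
  192.168.0.0/16 (192.168.0.0 - 192.168.255.255)
Public (not in any RFC 1918 range)


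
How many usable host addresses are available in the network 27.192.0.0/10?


Host bits = 32 - 10 = 22
Total addresses = 2^22 = 4194304
Usable = total - 2 (network and broadcast)
Usable hosts: 4194302


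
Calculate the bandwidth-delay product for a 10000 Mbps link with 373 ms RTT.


BDP = bandwidth * RTT
= 10000 Mbps * 373 ms
= 10000 * 1e6 * 373 / 1000 bits
= 3730000000 bits
= 466250000 bytes
= 455322.2656 KB
BDP = 3730000000 bits (466250000 bytes)


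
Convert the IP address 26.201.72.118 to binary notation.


26 = 00011010
201 = 11001001
72 = 01001000
118 = 01110110
Binary: 00011010.11001001.01001000.01110110


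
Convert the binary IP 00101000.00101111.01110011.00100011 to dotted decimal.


00101000 = 40
00101111 = 47
01110011 = 115
00100011 = 35
IP: 40.47.115.35


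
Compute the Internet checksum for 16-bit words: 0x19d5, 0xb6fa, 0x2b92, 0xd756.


Sum all words (with carry folding):
+ 0x19d5 = 0x19d5
+ 0xb6fa = 0xd0cf
+ 0x2b92 = 0xfc61
+ 0xd756 = 0xd3b8
One's complement: ~0xd3b8
Checksum = 0x2c47


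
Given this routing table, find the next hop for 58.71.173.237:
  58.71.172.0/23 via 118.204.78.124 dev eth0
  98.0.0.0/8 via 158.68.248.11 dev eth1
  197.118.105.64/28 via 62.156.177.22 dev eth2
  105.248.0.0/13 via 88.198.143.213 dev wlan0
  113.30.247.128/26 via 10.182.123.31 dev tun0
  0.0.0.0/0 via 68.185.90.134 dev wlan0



Longest prefix match for 58.71.173.237:
  /23 58.71.172.0: MATCH
  /8 98.0.0.0: no
  /28 197.118.105.64: no
  /13 105.248.0.0: no
  /26 113.30.247.128: no
  /0 0.0.0.0: MATCH
Selected: next-hop 118.204.78.124 via eth0 (matched /23)


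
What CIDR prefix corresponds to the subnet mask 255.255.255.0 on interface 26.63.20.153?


Binary: 11111111.11111111.11111111.00000000
Count leading 1s
Prefix: /24


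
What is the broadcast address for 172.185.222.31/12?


Network: 172.176.0.0/12
Host bits = 20
Set all host bits to 1:
Broadcast: 172.191.255.255


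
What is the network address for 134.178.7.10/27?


IP:   10000110.10110010.00000111.00001010
Mask: 11111111.11111111.11111111.11100000
AND operation:
Net:  10000110.10110010.00000111.00000000
Network: 134.178.7.0/27


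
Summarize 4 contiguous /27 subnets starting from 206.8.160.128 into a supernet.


Original prefix: /27
Number of subnets: 4 = 2^2
New prefix = 27 - 2 = 25
Supernet: 206.8.160.128/25


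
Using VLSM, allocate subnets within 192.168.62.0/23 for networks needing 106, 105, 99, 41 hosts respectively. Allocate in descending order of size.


106 hosts -> /25 (126 usable): 192.168.62.0/25
105 hosts -> /25 (126 usable): 192.168.62.128/25
99 hosts -> /25 (126 usable): 192.168.63.0/25
41 hosts -> /26 (62 usable): 192.168.63.128/26
Allocation: 192.168.62.0/25 (106 hosts, 126 usable); 192.168.62.128/25 (105 hosts, 126 usable); 192.168.63.0/25 (99 hosts, 126 usable); 192.168.63.128/26 (41 hosts, 62 usable)


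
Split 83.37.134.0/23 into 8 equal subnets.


New prefix = 23 + 3 = 26
Each subnet has 64 addresses
  83.37.134.0/26
  83.37.134.64/26
  83.37.134.128/26
  83.37.134.192/26
  83.37.135.0/26
  83.37.135.64/26
  83.37.135.128/26
  83.37.135.192/26
Subnets: 83.37.134.0/26, 83.37.134.64/26, 83.37.134.128/26, 83.37.134.192/26, 83.37.135.0/26, 83.37.135.64/26, 83.37.135.128/26, 83.37.135.192/26


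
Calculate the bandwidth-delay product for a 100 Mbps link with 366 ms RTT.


BDP = bandwidth * RTT
= 100 Mbps * 366 ms
= 100 * 1e6 * 366 / 1000 bits
= 36600000 bits
= 4575000 bytes
= 4467.7734 KB
BDP = 36600000 bits (4575000 bytes)


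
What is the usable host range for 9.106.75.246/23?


Network: 9.106.74.0
Broadcast: 9.106.75.255
First usable = network + 1
Last usable = broadcast - 1
Range: 9.106.74.1 to 9.106.75.254


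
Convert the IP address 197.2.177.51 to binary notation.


197 = 11000101
2 = 00000010
177 = 10110001
51 = 00110011
Binary: 11000101.00000010.10110001.00110011


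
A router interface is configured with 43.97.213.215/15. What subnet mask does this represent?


/15 means 15 network bits, 17 host bits
Binary: 11111111111111100000000000000000
Mask: 255.254.0.0


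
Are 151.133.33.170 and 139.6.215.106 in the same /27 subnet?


Mask: 255.255.255.224
151.133.33.170 AND mask = 151.133.33.160
139.6.215.106 AND mask = 139.6.215.96
No, different subnets (151.133.33.160 vs 139.6.215.96)


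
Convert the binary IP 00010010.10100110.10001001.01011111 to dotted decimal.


00010010 = 18
10100110 = 166
10001001 = 137
01011111 = 95
IP: 18.166.137.95


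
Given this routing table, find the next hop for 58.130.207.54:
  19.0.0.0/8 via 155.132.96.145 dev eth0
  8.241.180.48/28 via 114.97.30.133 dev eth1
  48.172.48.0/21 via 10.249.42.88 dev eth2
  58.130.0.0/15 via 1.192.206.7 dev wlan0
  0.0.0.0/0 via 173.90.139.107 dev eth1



Longest prefix match for 58.130.207.54:
  /8 19.0.0.0: no
  /28 8.241.180.48: no
  /21 48.172.48.0: no
  /15 58.130.0.0: MATCH
  /0 0.0.0.0: MATCH
Selected: next-hop 1.192.206.7 via wlan0 (matched /15)


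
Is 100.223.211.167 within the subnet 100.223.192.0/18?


Subnet network: 100.223.192.0
Test IP AND mask: 100.223.192.0
Yes, 100.223.211.167 is in 100.223.192.0/18


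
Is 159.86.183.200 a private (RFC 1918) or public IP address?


RFC 1918 private ranges:
  10.0.0.0/8 (10.0.0.0 - 10.255.255.255)
  172.16.0.0/12 (172.16.0.0 - 172.31.255.255)
  192.168.0.0/16 (192.168.0.0 - 192.168.255.255)
Public (not in any RFC 1918 range)


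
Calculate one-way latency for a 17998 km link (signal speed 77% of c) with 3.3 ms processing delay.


Speed = 0.77 * 3e5 km/s = 231000 km/s
Propagation delay = 17998 / 231000 = 0.0779 s = 77.9134 ms
Processing delay = 3.3 ms
Total one-way latency = 81.2134 ms


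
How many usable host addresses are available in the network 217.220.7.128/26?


Host bits = 32 - 26 = 6
Total addresses = 2^6 = 64
Usable = total - 2 (network and broadcast)
Usable hosts: 62


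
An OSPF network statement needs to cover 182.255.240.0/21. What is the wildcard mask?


Subnet mask: 255.255.248.0
Wildcard = 255.255.255.255 - subnet mask
255 - 255 = 0
255 - 255 = 0
255 - 248 = 7
255 - 0 = 255
Wildcard: 0.0.7.255


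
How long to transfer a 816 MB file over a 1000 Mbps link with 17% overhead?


Effective throughput = 1000 * (1 - 17/100) = 830 Mbps
File size in Mb = 816 * 8 = 6528 Mb
Time = 6528 / 830
Time = 7.8651 seconds


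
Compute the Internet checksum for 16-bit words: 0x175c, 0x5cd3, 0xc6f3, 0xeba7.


Sum all words (with carry folding):
+ 0x175c = 0x175c
+ 0x5cd3 = 0x742f
+ 0xc6f3 = 0x3b23
+ 0xeba7 = 0x26cb
One's complement: ~0x26cb
Checksum = 0xd934


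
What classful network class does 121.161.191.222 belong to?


First octet: 121
Binary: 01111001
0xxxxxxx -> Class A (1-126)
Class A, default mask 255.0.0.0 (/8)


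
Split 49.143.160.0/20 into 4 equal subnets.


New prefix = 20 + 2 = 22
Each subnet has 1024 addresses
  49.143.160.0/22
  49.143.164.0/22
  49.143.168.0/22
  49.143.172.0/22
Subnets: 49.143.160.0/22, 49.143.164.0/22, 49.143.168.0/22, 49.143.172.0/22


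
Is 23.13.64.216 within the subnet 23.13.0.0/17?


Subnet network: 23.13.0.0
Test IP AND mask: 23.13.0.0
Yes, 23.13.64.216 is in 23.13.0.0/17


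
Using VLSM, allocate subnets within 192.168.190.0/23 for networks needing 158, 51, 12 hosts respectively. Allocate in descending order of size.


158 hosts -> /24 (254 usable): 192.168.190.0/24
51 hosts -> /26 (62 usable): 192.168.191.0/26
12 hosts -> /28 (14 usable): 192.168.191.64/28
Allocation: 192.168.190.0/24 (158 hosts, 254 usable); 192.168.191.0/26 (51 hosts, 62 usable); 192.168.191.64/28 (12 hosts, 14 usable)


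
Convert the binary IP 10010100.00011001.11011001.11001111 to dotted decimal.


10010100 = 148
00011001 = 25
11011001 = 217
11001111 = 207
IP: 148.25.217.207


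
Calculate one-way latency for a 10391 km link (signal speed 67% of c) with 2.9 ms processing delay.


Speed = 0.67 * 3e5 km/s = 201000 km/s
Propagation delay = 10391 / 201000 = 0.0517 s = 51.6965 ms
Processing delay = 2.9 ms
Total one-way latency = 54.5965 ms


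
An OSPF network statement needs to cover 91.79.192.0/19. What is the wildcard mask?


Subnet mask: 255.255.224.0
Wildcard = 255.255.255.255 - subnet mask
255 - 255 = 0
255 - 255 = 0
255 - 224 = 31
255 - 0 = 255
Wildcard: 0.0.31.255


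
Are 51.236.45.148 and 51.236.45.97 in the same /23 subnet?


Mask: 255.255.254.0
51.236.45.148 AND mask = 51.236.44.0
51.236.45.97 AND mask = 51.236.44.0
Yes, same subnet (51.236.44.0)


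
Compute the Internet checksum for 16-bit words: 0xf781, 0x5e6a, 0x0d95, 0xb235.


Sum all words (with carry folding):
+ 0xf781 = 0xf781
+ 0x5e6a = 0x55ec
+ 0x0d95 = 0x6381
+ 0xb235 = 0x15b7
One's complement: ~0x15b7
Checksum = 0xea48


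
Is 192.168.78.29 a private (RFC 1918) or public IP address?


RFC 1918 private ranges:
  10.0.0.0/8 (10.0.0.0 - 10.255.255.255)
  172.16.0.0/12 (172.16.0.0 - 172.31.255.255)
  192.168.0.0/16 (192.168.0.0 - 192.168.255.255)
Private (in 192.168.0.0/16)


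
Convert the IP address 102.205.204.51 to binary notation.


102 = 01100110
205 = 11001101
204 = 11001100
51 = 00110011
Binary: 01100110.11001101.11001100.00110011


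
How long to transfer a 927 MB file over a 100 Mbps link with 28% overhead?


Effective throughput = 100 * (1 - 28/100) = 72 Mbps
File size in Mb = 927 * 8 = 7416 Mb
Time = 7416 / 72
Time = 103 seconds


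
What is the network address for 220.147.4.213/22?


IP:   11011100.10010011.00000100.11010101
Mask: 11111111.11111111.11111100.00000000
AND operation:
Net:  11011100.10010011.00000100.00000000
Network: 220.147.4.0/22


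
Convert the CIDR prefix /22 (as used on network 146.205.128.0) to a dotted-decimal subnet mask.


/22 means 22 network bits, 10 host bits
Binary: 11111111111111111111110000000000
Mask: 255.255.252.0


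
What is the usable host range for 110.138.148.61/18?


Network: 110.138.128.0
Broadcast: 110.138.191.255
First usable = network + 1
Last usable = broadcast - 1
Range: 110.138.128.1 to 110.138.191.254


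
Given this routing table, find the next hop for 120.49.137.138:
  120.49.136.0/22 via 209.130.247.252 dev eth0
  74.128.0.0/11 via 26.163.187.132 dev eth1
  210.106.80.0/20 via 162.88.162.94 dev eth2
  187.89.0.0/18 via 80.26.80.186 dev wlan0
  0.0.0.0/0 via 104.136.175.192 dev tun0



Longest prefix match for 120.49.137.138:
  /22 120.49.136.0: MATCH
  /11 74.128.0.0: no
  /20 210.106.80.0: no
  /18 187.89.0.0: no
  /0 0.0.0.0: MATCH
Selected: next-hop 209.130.247.252 via eth0 (matched /22)


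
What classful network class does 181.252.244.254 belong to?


First octet: 181
Binary: 10110101
10xxxxxx -> Class B (128-191)
Class B, default mask 255.255.0.0 (/16)


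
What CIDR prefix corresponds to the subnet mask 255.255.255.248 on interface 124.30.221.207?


Binary: 11111111.11111111.11111111.11111000
Count leading 1s
Prefix: /29


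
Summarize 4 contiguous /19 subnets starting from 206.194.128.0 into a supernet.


Original prefix: /19
Number of subnets: 4 = 2^2
New prefix = 19 - 2 = 17
Supernet: 206.194.128.0/17


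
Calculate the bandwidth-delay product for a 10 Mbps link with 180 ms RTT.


BDP = bandwidth * RTT
= 10 Mbps * 180 ms
= 10 * 1e6 * 180 / 1000 bits
= 1800000 bits
= 225000 bytes
= 219.7266 KB
BDP = 1800000 bits (225000 bytes)


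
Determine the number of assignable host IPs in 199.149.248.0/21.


Host bits = 32 - 21 = 11
Total addresses = 2^11 = 2048
Usable = total - 2 (network and broadcast)
Usable hosts: 2046


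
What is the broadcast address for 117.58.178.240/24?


Network: 117.58.178.0/24
Host bits = 8
Set all host bits to 1:
Broadcast: 117.58.178.255


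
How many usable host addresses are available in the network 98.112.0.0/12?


Host bits = 32 - 12 = 20
Total addresses = 2^20 = 1048576
Usable = total - 2 (network and broadcast)
Usable hosts: 1048574
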